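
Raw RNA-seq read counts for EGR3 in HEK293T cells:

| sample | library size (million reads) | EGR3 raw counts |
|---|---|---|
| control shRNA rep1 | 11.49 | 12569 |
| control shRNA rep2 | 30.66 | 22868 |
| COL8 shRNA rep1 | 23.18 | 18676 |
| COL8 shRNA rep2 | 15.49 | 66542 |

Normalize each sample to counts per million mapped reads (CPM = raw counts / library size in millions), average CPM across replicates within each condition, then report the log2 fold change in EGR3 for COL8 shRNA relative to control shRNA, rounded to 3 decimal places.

1.471

CPM(control shRNA rep1) = 12569 / 11.49 = 1093.9077
CPM(control shRNA rep2) = 22868 / 30.66 = 745.8578
CPM(COL8 shRNA rep1) = 18676 / 23.18 = 805.6946
CPM(COL8 shRNA rep2) = 66542 / 15.49 = 4295.8037
mean CPM(control shRNA) = 919.8828; mean CPM(COL8 shRNA) = 2550.7492
Fold change = 2550.7492 / 919.8828 = 2.77291
log2(2.77291) = 1.4714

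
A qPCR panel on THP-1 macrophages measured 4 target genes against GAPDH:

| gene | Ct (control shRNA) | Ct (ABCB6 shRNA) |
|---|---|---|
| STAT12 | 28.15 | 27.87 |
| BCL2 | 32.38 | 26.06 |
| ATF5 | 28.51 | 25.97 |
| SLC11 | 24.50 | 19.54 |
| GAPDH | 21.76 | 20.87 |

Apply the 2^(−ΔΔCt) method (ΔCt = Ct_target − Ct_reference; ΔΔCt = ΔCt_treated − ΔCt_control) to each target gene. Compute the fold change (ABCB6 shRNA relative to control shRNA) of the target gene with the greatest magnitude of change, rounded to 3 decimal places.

STAT12: ΔΔCt = (27.87−20.87) − (28.15−21.76) = 7.00 − 6.39 = 0.61; fold change = 2^-0.61 = 0.655
BCL2: ΔΔCt = (26.06−20.87) − (32.38−21.76) = 5.19 − 10.62 = -5.43; fold change = 2^5.43 = 43.111
ATF5: ΔΔCt = (25.97−20.87) − (28.51−21.76) = 5.10 − 6.75 = -1.65; fold change = 2^1.65 = 3.138
SLC11: ΔΔCt = (19.54−20.87) − (24.50−21.76) = -1.33 − 2.74 = -4.07; fold change = 2^4.07 = 16.795
BCL2 has the largest |ΔΔCt| = 5.43.

43.111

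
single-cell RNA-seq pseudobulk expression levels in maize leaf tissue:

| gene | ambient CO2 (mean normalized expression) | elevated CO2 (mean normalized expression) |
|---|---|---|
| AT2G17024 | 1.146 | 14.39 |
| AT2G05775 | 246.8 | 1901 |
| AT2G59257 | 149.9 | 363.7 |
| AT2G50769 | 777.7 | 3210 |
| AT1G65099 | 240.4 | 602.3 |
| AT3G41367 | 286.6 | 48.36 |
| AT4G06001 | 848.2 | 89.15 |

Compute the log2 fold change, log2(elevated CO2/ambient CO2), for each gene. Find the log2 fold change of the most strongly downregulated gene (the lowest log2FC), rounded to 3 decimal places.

log2(14.39/1.146) = 3.650  (AT2G17024)
log2(1901/246.8) = 2.945  (AT2G05775)
log2(363.7/149.9) = 1.279  (AT2G59257)
log2(3210/777.7) = 2.045  (AT2G50769)
log2(602.3/240.4) = 1.325  (AT1G65099)
log2(48.36/286.6) = -2.567  (AT3G41367)
log2(89.15/848.2) = -3.250  (AT4G06001)
AT4G06001 is most strongly downregulated.

-3.250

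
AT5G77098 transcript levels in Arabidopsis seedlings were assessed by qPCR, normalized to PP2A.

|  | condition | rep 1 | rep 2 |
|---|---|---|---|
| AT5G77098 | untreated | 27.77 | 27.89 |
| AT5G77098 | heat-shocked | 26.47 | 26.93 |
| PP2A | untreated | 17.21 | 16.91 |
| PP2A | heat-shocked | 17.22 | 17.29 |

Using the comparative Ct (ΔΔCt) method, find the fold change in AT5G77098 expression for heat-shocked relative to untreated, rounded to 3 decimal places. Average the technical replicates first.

Mean Ct: AT5G77098 untreated 27.830; AT5G77098 heat-shocked 26.700; PP2A untreated 17.060; PP2A heat-shocked 17.255
ΔCt(untreated) = 27.830 − 17.060 = 10.770
ΔCt(heat-shocked) = 26.700 − 17.255 = 9.445
ΔΔCt = 9.445 − 10.770 = -1.325
Fold change = 2^(−(-1.325)) = 2^1.325 = 2.5053

2.505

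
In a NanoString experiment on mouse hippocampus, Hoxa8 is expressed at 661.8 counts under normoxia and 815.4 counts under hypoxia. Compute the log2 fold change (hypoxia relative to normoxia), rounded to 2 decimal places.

0.30

Fold change = 815.4 / 661.8 = 1.2321
log2(1.2321) = 0.301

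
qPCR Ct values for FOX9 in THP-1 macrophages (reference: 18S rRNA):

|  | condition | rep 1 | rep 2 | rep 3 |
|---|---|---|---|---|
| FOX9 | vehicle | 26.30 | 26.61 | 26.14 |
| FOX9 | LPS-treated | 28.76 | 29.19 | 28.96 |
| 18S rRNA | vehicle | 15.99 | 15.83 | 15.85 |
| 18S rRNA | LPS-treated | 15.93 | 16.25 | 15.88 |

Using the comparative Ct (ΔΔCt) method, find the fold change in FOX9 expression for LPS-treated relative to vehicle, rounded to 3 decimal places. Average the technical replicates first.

Mean Ct: FOX9 vehicle 26.350; FOX9 LPS-treated 28.970; 18S rRNA vehicle 15.890; 18S rRNA LPS-treated 16.020
ΔCt(vehicle) = 26.350 − 15.890 = 10.460
ΔCt(LPS-treated) = 28.970 − 16.020 = 12.950
ΔΔCt = 12.950 − 10.460 = 2.490
Fold change = 2^(−2.490) = 0.1780

0.178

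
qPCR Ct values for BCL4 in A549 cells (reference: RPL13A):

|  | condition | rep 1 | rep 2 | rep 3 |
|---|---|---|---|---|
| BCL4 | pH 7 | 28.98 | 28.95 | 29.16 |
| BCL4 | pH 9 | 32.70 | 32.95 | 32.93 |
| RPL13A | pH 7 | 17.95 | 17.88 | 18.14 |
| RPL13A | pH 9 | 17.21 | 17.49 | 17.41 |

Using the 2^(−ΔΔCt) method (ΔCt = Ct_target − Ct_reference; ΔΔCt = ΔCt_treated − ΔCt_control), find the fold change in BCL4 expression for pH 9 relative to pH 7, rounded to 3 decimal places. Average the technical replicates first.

Mean Ct: BCL4 pH 7 29.030; BCL4 pH 9 32.860; RPL13A pH 7 17.990; RPL13A pH 9 17.370
ΔCt(pH 7) = 29.030 − 17.990 = 11.040
ΔCt(pH 9) = 32.860 − 17.370 = 15.490
ΔΔCt = 15.490 − 11.040 = 4.450
Fold change = 2^(−4.450) = 0.0458

0.046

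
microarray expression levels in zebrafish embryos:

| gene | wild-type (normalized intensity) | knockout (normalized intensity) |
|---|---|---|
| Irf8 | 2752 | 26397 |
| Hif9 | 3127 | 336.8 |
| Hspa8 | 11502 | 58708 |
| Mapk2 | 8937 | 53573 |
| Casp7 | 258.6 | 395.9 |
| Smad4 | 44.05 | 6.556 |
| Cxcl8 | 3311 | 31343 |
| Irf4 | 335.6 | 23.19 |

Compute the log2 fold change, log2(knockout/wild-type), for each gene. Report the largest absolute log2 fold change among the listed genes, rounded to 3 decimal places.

3.855

log2(26397/2752) = 3.262  (Irf8)
log2(336.8/3127) = -3.215  (Hif9)
log2(58708/11502) = 2.352  (Hspa8)
log2(53573/8937) = 2.584  (Mapk2)
log2(395.9/258.6) = 0.614  (Casp7)
log2(6.556/44.05) = -2.748  (Smad4)
log2(31343/3311) = 3.243  (Cxcl8)
log2(23.19/335.6) = -3.855  (Irf4)
The largest magnitude belongs to Irf4.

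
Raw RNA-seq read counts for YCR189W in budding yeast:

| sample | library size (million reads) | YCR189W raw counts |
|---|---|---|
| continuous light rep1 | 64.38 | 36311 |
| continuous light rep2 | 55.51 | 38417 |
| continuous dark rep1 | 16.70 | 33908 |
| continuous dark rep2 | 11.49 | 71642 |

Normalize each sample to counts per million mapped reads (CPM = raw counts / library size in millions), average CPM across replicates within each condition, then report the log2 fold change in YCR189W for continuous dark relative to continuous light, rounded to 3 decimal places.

2.718

CPM(continuous light rep1) = 36311 / 64.38 = 564.0106
CPM(continuous light rep2) = 38417 / 55.51 = 692.0735
CPM(continuous dark rep1) = 33908 / 16.70 = 2030.4192
CPM(continuous dark rep2) = 71642 / 11.49 = 6235.1610
mean CPM(continuous light) = 628.0420; mean CPM(continuous dark) = 4132.7901
Fold change = 4132.7901 / 628.0420 = 6.58044
log2(6.58044) = 2.7182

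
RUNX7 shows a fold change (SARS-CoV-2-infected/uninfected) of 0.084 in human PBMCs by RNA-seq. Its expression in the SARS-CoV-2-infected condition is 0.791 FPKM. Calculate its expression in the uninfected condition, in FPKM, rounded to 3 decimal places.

9.417

uninfected expression = 0.791 / 0.084 = 9.417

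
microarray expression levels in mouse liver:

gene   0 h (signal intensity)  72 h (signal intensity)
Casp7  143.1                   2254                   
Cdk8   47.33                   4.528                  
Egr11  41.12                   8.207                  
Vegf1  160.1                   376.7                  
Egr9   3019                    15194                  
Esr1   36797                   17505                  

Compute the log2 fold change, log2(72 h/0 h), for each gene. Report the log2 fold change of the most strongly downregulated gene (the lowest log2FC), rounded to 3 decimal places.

log2(2254/143.1) = 3.977  (Casp7)
log2(4.528/47.33) = -3.386  (Cdk8)
log2(8.207/41.12) = -2.325  (Egr11)
log2(376.7/160.1) = 1.234  (Vegf1)
log2(15194/3019) = 2.331  (Egr9)
log2(17505/36797) = -1.072  (Esr1)
Cdk8 is most strongly downregulated.

-3.386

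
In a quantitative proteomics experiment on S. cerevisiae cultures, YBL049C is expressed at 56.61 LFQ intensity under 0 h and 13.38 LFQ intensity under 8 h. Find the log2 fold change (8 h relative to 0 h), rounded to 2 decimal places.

Fold change = 13.38 / 56.61 = 0.2364
log2(0.2364) = -2.081

-2.08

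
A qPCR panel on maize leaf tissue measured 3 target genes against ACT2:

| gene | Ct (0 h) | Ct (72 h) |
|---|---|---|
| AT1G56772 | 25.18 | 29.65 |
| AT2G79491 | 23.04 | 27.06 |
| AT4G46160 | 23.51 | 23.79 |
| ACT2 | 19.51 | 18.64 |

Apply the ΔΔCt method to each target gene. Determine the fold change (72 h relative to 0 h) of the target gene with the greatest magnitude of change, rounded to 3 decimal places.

0.025

AT1G56772: ΔΔCt = (29.65−18.64) − (25.18−19.51) = 11.01 − 5.67 = 5.34; fold change = 2^-5.34 = 0.025
AT2G79491: ΔΔCt = (27.06−18.64) − (23.04−19.51) = 8.42 − 3.53 = 4.89; fold change = 2^-4.89 = 0.034
AT4G46160: ΔΔCt = (23.79−18.64) − (23.51−19.51) = 5.15 − 4.00 = 1.15; fold change = 2^-1.15 = 0.451
AT1G56772 has the largest |ΔΔCt| = 5.34.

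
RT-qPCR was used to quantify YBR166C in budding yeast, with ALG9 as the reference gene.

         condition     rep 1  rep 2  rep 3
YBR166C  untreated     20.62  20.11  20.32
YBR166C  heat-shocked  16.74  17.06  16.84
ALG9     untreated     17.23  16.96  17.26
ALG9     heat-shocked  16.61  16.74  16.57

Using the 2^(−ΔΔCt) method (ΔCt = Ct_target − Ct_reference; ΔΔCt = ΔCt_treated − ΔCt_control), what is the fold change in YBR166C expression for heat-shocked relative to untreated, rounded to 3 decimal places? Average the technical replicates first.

7.781

Mean Ct: YBR166C untreated 20.350; YBR166C heat-shocked 16.880; ALG9 untreated 17.150; ALG9 heat-shocked 16.640
ΔCt(untreated) = 20.350 − 17.150 = 3.200
ΔCt(heat-shocked) = 16.880 − 16.640 = 0.240
ΔΔCt = 0.240 − 3.200 = -2.960
Fold change = 2^(−(-2.960)) = 2^2.960 = 7.7812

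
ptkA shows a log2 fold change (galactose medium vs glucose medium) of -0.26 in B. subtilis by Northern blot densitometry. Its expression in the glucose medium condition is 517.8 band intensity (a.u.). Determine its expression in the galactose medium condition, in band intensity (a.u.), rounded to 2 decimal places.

432.41

Fold change = 2^(-0.26) = 0.8351
galactose medium expression = 517.8 × 0.8351 = 432.41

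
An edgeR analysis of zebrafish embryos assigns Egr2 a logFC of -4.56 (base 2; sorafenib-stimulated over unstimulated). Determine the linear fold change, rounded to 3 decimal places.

Fold change = 2^(-4.56) = 0.0424

0.042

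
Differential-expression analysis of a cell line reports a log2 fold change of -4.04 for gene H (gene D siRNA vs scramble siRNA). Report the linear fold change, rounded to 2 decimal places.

Fold change = 2^(-4.04) = 0.061

0.06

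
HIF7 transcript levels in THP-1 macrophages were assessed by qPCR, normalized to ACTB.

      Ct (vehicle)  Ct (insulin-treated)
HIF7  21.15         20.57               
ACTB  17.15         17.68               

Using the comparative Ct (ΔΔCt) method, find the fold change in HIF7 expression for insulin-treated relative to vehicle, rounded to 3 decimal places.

2.158

ΔCt(vehicle) = 21.150 − 17.150 = 4.000
ΔCt(insulin-treated) = 20.570 − 17.680 = 2.890
ΔΔCt = 2.890 − 4.000 = -1.110
Fold change = 2^(−(-1.110)) = 2^1.110 = 2.1585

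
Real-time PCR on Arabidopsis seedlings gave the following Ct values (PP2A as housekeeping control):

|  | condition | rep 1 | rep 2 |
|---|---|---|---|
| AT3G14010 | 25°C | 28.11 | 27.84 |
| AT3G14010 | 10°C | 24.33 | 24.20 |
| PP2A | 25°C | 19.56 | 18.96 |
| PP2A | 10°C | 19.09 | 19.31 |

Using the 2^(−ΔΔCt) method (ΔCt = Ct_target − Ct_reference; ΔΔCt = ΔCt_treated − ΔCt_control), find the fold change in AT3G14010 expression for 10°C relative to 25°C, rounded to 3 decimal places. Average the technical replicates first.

12.553

Mean Ct: AT3G14010 25°C 27.975; AT3G14010 10°C 24.265; PP2A 25°C 19.260; PP2A 10°C 19.200
ΔCt(25°C) = 27.975 − 19.260 = 8.715
ΔCt(10°C) = 24.265 − 19.200 = 5.065
ΔΔCt = 5.065 − 8.715 = -3.650
Fold change = 2^(−(-3.650)) = 2^3.650 = 12.5533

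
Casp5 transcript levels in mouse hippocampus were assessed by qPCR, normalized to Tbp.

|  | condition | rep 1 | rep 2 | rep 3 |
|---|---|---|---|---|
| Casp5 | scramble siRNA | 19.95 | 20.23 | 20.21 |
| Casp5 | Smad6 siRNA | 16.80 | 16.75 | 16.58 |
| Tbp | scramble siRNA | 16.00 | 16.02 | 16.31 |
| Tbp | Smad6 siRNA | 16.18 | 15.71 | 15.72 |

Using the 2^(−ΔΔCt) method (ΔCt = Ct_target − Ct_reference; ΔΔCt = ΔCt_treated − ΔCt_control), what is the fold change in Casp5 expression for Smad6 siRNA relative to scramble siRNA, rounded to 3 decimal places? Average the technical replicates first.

Mean Ct: Casp5 scramble siRNA 20.130; Casp5 Smad6 siRNA 16.710; Tbp scramble siRNA 16.110; Tbp Smad6 siRNA 15.870
ΔCt(scramble siRNA) = 20.130 − 16.110 = 4.020
ΔCt(Smad6 siRNA) = 16.710 − 15.870 = 0.840
ΔΔCt = 0.840 − 4.020 = -3.180
Fold change = 2^(−(-3.180)) = 2^3.180 = 9.0631

9.063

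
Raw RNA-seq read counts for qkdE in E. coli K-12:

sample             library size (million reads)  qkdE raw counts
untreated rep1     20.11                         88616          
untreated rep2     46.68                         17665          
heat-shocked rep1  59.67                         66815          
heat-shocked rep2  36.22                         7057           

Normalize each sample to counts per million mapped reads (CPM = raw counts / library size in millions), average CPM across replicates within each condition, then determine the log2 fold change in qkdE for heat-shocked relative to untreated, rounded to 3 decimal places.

CPM(untreated rep1) = 88616 / 20.11 = 4406.5639
CPM(untreated rep2) = 17665 / 46.68 = 378.4276
CPM(heat-shocked rep1) = 66815 / 59.67 = 1119.7419
CPM(heat-shocked rep2) = 7057 / 36.22 = 194.8371
mean CPM(untreated) = 2392.4957; mean CPM(heat-shocked) = 657.2895
Fold change = 657.2895 / 2392.4957 = 0.27473
log2(0.27473) = -1.8639

-1.864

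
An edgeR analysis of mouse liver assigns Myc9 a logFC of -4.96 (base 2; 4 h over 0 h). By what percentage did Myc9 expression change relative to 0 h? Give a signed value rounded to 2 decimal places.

-96.79%

Fold change = 2^(-4.96) = 0.0321
Percent change = (FC − 1) × 100% = (0.0321 − 1) × 100 = -96.79%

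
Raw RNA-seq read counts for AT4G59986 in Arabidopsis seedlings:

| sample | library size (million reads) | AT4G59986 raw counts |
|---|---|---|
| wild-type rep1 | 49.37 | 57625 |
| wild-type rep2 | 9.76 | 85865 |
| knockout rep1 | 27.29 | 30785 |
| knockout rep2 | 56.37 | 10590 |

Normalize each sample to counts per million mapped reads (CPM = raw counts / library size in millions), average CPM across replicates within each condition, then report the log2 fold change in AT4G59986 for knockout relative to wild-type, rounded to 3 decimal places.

-2.921

CPM(wild-type rep1) = 57625 / 49.37 = 1167.2068
CPM(wild-type rep2) = 85865 / 9.76 = 8797.6434
CPM(knockout rep1) = 30785 / 27.29 = 1128.0689
CPM(knockout rep2) = 10590 / 56.37 = 187.8659
mean CPM(wild-type) = 4982.4251; mean CPM(knockout) = 657.9674
Fold change = 657.9674 / 4982.4251 = 0.13206
log2(0.13206) = -2.9208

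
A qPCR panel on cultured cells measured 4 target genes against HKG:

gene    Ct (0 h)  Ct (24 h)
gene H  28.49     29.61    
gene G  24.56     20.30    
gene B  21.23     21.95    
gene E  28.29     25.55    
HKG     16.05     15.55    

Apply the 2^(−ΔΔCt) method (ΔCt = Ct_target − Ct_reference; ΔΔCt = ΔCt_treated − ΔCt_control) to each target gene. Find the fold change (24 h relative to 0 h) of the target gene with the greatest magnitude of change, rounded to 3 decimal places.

13.548

gene H: ΔΔCt = (29.61−15.55) − (28.49−16.05) = 14.06 − 12.44 = 1.62; fold change = 2^-1.62 = 0.325
gene G: ΔΔCt = (20.30−15.55) − (24.56−16.05) = 4.75 − 8.51 = -3.76; fold change = 2^3.76 = 13.548
gene B: ΔΔCt = (21.95−15.55) − (21.23−16.05) = 6.40 − 5.18 = 1.22; fold change = 2^-1.22 = 0.429
gene E: ΔΔCt = (25.55−15.55) − (28.29−16.05) = 10.00 − 12.24 = -2.24; fold change = 2^2.24 = 4.724
gene G has the largest |ΔΔCt| = 3.76.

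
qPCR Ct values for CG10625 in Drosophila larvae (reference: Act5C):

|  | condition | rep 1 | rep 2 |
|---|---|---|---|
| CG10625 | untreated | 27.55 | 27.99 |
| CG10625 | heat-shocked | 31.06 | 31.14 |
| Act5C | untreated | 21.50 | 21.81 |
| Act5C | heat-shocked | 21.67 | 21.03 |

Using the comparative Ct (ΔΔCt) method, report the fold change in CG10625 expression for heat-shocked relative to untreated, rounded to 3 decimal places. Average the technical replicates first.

0.080

Mean Ct: CG10625 untreated 27.770; CG10625 heat-shocked 31.100; Act5C untreated 21.655; Act5C heat-shocked 21.350
ΔCt(untreated) = 27.770 − 21.655 = 6.115
ΔCt(heat-shocked) = 31.100 − 21.350 = 9.750
ΔΔCt = 9.750 − 6.115 = 3.635
Fold change = 2^(−3.635) = 0.0805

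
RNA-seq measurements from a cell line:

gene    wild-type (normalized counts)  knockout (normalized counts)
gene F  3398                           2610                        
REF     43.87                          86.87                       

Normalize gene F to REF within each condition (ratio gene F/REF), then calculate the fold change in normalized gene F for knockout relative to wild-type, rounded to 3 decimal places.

0.388

gene F/REF (wild-type) = 3398 / 43.87 = 77.456
gene F/REF (knockout) = 2610 / 86.87 = 30.045
Fold change = 30.045 / 77.456 = 0.3879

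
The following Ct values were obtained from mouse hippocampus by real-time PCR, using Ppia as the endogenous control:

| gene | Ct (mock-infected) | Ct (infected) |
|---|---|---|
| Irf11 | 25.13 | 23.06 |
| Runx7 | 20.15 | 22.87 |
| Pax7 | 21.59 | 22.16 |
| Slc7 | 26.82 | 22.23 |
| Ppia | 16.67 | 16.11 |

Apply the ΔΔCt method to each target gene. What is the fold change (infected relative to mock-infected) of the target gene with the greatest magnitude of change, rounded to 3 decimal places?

Irf11: ΔΔCt = (23.06−16.11) − (25.13−16.67) = 6.95 − 8.46 = -1.51; fold change = 2^1.51 = 2.848
Runx7: ΔΔCt = (22.87−16.11) − (20.15−16.67) = 6.76 − 3.48 = 3.28; fold change = 2^-3.28 = 0.103
Pax7: ΔΔCt = (22.16−16.11) − (21.59−16.67) = 6.05 − 4.92 = 1.13; fold change = 2^-1.13 = 0.457
Slc7: ΔΔCt = (22.23−16.11) − (26.82−16.67) = 6.12 − 10.15 = -4.03; fold change = 2^4.03 = 16.336
Slc7 has the largest |ΔΔCt| = 4.03.

16.336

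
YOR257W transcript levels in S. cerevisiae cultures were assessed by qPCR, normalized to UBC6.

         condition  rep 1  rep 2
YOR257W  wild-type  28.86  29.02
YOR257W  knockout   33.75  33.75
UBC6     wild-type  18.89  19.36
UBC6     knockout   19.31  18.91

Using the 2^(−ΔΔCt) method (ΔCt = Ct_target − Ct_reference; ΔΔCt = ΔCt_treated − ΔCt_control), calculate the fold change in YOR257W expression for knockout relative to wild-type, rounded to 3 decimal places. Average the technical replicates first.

Mean Ct: YOR257W wild-type 28.940; YOR257W knockout 33.750; UBC6 wild-type 19.125; UBC6 knockout 19.110
ΔCt(wild-type) = 28.940 − 19.125 = 9.815
ΔCt(knockout) = 33.750 − 19.110 = 14.640
ΔΔCt = 14.640 − 9.815 = 4.825
Fold change = 2^(−4.825) = 0.0353

0.035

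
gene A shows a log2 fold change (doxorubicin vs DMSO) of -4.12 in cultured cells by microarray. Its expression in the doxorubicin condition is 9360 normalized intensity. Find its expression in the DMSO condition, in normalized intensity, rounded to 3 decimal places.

162749.413

Fold change = 2^(-4.12) = 0.0575
DMSO expression = 9360 / 0.0575 = 162749.413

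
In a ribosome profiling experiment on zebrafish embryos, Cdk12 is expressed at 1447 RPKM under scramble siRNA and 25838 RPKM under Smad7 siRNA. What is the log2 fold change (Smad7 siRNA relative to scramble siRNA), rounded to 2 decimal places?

4.16

Fold change = 25838 / 1447 = 17.8563
log2(17.8563) = 4.158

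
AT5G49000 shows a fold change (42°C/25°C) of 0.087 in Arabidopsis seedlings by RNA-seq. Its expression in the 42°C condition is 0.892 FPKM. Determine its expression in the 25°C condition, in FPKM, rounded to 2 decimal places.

25°C expression = 0.892 / 0.087 = 10.25

10.25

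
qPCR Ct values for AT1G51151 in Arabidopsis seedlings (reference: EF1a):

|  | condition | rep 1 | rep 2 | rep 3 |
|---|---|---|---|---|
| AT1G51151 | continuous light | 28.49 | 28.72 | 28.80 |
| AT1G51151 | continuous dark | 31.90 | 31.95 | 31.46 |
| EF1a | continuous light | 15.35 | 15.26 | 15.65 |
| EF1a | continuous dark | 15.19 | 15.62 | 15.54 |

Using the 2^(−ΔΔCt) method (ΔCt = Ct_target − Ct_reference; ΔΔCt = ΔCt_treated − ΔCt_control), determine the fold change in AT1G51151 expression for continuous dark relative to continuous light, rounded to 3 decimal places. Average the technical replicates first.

0.119

Mean Ct: AT1G51151 continuous light 28.670; AT1G51151 continuous dark 31.770; EF1a continuous light 15.420; EF1a continuous dark 15.450
ΔCt(continuous light) = 28.670 − 15.420 = 13.250
ΔCt(continuous dark) = 31.770 − 15.450 = 16.320
ΔΔCt = 16.320 − 13.250 = 3.070
Fold change = 2^(−3.070) = 0.1191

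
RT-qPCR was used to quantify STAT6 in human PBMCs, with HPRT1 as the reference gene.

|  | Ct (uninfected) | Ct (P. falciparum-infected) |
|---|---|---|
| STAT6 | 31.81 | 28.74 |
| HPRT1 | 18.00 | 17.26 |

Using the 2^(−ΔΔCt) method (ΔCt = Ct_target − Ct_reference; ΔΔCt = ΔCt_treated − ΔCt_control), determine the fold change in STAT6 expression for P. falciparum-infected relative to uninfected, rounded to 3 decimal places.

5.028

ΔCt(uninfected) = 31.810 − 18.000 = 13.810
ΔCt(P. falciparum-infected) = 28.740 − 17.260 = 11.480
ΔΔCt = 11.480 − 13.810 = -2.330
Fold change = 2^(−(-2.330)) = 2^2.330 = 5.0281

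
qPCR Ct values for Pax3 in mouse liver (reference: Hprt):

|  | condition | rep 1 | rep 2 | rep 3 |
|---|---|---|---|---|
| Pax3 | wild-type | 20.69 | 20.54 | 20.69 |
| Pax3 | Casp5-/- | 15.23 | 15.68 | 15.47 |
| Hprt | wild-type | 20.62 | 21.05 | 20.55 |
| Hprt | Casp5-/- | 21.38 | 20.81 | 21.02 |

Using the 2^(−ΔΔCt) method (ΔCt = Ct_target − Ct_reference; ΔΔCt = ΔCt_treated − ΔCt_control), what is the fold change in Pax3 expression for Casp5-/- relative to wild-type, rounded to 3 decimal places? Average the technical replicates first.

45.570

Mean Ct: Pax3 wild-type 20.640; Pax3 Casp5-/- 15.460; Hprt wild-type 20.740; Hprt Casp5-/- 21.070
ΔCt(wild-type) = 20.640 − 20.740 = -0.100
ΔCt(Casp5-/-) = 15.460 − 21.070 = -5.610
ΔΔCt = -5.610 − (-0.100) = -5.510
Fold change = 2^(−(-5.510)) = 2^5.510 = 45.5696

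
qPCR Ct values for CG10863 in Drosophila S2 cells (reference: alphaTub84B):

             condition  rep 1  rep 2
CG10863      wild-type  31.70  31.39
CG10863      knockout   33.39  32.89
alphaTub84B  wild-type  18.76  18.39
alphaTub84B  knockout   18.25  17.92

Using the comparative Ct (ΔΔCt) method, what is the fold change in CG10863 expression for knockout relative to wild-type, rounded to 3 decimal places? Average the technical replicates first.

0.236

Mean Ct: CG10863 wild-type 31.545; CG10863 knockout 33.140; alphaTub84B wild-type 18.575; alphaTub84B knockout 18.085
ΔCt(wild-type) = 31.545 − 18.575 = 12.970
ΔCt(knockout) = 33.140 − 18.085 = 15.055
ΔΔCt = 15.055 − 12.970 = 2.085
Fold change = 2^(−2.085) = 0.2357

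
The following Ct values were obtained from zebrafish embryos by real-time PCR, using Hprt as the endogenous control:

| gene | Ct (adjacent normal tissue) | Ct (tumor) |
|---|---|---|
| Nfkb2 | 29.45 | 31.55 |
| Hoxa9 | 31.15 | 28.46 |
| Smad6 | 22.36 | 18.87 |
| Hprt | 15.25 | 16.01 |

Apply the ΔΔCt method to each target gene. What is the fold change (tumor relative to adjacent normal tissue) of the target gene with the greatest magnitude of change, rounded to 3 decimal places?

19.027

Nfkb2: ΔΔCt = (31.55−16.01) − (29.45−15.25) = 15.54 − 14.20 = 1.34; fold change = 2^-1.34 = 0.395
Hoxa9: ΔΔCt = (28.46−16.01) − (31.15−15.25) = 12.45 − 15.90 = -3.45; fold change = 2^3.45 = 10.928
Smad6: ΔΔCt = (18.87−16.01) − (22.36−15.25) = 2.86 − 7.11 = -4.25; fold change = 2^4.25 = 19.027
Smad6 has the largest |ΔΔCt| = 4.25.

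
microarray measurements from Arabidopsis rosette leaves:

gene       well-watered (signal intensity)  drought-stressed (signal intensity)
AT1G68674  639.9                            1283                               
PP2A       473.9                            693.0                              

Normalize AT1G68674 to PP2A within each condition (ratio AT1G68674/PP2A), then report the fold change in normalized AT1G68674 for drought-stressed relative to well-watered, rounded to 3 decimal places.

1.371

AT1G68674/PP2A (well-watered) = 639.9 / 473.9 = 1.3503
AT1G68674/PP2A (drought-stressed) = 1283 / 693.0 = 1.8514
Fold change = 1.8514 / 1.3503 = 1.3711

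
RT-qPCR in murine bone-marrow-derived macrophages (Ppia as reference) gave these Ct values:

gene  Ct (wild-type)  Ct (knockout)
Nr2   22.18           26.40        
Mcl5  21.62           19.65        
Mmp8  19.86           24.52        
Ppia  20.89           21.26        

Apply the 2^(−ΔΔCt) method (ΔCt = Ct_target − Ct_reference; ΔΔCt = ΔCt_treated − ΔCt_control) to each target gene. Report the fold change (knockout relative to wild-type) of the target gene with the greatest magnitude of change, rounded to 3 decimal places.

0.051

Nr2: ΔΔCt = (26.40−21.26) − (22.18−20.89) = 5.14 − 1.29 = 3.85; fold change = 2^-3.85 = 0.069
Mcl5: ΔΔCt = (19.65−21.26) − (21.62−20.89) = -1.61 − 0.73 = -2.34; fold change = 2^2.34 = 5.063
Mmp8: ΔΔCt = (24.52−21.26) − (19.86−20.89) = 3.26 − (-1.03) = 4.29; fold change = 2^-4.29 = 0.051
Mmp8 has the largest |ΔΔCt| = 4.29.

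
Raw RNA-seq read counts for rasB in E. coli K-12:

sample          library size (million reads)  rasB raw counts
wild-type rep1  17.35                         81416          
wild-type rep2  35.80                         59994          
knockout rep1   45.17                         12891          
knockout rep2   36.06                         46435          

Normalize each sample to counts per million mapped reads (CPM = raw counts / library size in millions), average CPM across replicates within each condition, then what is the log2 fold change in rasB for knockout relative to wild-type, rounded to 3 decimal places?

-2.017

CPM(wild-type rep1) = 81416 / 17.35 = 4692.5648
CPM(wild-type rep2) = 59994 / 35.80 = 1675.8101
CPM(knockout rep1) = 12891 / 45.17 = 285.3885
CPM(knockout rep2) = 46435 / 36.06 = 1287.7149
mean CPM(wild-type) = 3184.1874; mean CPM(knockout) = 786.5517
Fold change = 786.5517 / 3184.1874 = 0.24702
log2(0.24702) = -2.0173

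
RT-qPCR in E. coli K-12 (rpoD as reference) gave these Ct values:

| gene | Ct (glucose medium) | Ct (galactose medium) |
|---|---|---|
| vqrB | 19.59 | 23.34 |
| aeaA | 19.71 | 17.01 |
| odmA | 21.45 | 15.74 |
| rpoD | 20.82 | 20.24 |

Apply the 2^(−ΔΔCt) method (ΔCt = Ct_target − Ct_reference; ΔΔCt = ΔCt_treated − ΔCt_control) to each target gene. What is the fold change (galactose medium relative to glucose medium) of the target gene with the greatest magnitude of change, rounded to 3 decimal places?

vqrB: ΔΔCt = (23.34−20.24) − (19.59−20.82) = 3.10 − (-1.23) = 4.33; fold change = 2^-4.33 = 0.050
aeaA: ΔΔCt = (17.01−20.24) − (19.71−20.82) = -3.23 − (-1.11) = -2.12; fold change = 2^2.12 = 4.347
odmA: ΔΔCt = (15.74−20.24) − (21.45−20.82) = -4.50 − 0.63 = -5.13; fold change = 2^5.13 = 35.017
odmA has the largest |ΔΔCt| = 5.13.

35.017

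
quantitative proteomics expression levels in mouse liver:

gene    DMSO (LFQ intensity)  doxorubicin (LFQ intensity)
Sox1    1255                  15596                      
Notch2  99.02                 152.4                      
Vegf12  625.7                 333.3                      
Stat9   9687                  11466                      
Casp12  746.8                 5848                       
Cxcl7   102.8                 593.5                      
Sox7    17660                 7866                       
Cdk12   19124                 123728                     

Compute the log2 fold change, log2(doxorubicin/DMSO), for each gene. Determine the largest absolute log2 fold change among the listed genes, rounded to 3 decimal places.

log2(15596/1255) = 3.635  (Sox1)
log2(152.4/99.02) = 0.622  (Notch2)
log2(333.3/625.7) = -0.909  (Vegf12)
log2(11466/9687) = 0.243  (Stat9)
log2(5848/746.8) = 2.969  (Casp12)
log2(593.5/102.8) = 2.529  (Cxcl7)
log2(7866/17660) = -1.167  (Sox7)
log2(123728/19124) = 2.694  (Cdk12)
The largest magnitude belongs to Sox1.

3.635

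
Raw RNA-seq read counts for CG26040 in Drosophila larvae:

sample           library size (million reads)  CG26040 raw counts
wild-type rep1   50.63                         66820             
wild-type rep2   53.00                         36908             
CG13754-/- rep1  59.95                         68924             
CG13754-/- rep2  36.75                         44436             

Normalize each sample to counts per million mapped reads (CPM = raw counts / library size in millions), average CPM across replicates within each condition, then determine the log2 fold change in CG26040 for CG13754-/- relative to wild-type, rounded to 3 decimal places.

CPM(wild-type rep1) = 66820 / 50.63 = 1319.7709
CPM(wild-type rep2) = 36908 / 53.00 = 696.3774
CPM(CG13754-/- rep1) = 68924 / 59.95 = 1149.6914
CPM(CG13754-/- rep2) = 44436 / 36.75 = 1209.1429
mean CPM(wild-type) = 1008.0741; mean CPM(CG13754-/-) = 1179.4171
Fold change = 1179.4171 / 1008.0741 = 1.16997
log2(1.16997) = 0.2265

0.226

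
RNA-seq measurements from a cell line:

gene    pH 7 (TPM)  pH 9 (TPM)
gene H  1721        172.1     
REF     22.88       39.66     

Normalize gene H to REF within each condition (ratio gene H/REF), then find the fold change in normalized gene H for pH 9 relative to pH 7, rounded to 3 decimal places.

gene H/REF (pH 7) = 1721 / 22.88 = 75.219
gene H/REF (pH 9) = 172.1 / 39.66 = 4.3394
Fold change = 4.3394 / 75.219 = 0.0577

0.058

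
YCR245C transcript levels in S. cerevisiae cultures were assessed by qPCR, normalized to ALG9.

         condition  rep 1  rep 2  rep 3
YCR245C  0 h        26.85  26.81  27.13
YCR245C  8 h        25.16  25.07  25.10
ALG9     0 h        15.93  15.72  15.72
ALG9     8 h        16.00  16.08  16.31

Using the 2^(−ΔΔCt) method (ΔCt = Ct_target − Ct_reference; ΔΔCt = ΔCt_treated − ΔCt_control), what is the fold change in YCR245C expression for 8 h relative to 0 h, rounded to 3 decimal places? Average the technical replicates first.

Mean Ct: YCR245C 0 h 26.930; YCR245C 8 h 25.110; ALG9 0 h 15.790; ALG9 8 h 16.130
ΔCt(0 h) = 26.930 − 15.790 = 11.140
ΔCt(8 h) = 25.110 − 16.130 = 8.980
ΔΔCt = 8.980 − 11.140 = -2.160
Fold change = 2^(−(-2.160)) = 2^2.160 = 4.4691

4.469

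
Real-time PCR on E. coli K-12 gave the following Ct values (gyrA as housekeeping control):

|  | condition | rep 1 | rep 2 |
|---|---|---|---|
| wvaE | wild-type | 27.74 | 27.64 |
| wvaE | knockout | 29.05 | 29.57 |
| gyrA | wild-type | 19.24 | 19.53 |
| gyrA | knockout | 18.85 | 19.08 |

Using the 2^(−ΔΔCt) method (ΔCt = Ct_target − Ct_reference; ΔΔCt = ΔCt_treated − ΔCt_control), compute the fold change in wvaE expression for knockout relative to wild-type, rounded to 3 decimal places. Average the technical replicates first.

0.243

Mean Ct: wvaE wild-type 27.690; wvaE knockout 29.310; gyrA wild-type 19.385; gyrA knockout 18.965
ΔCt(wild-type) = 27.690 − 19.385 = 8.305
ΔCt(knockout) = 29.310 − 18.965 = 10.345
ΔΔCt = 10.345 − 8.305 = 2.040
Fold change = 2^(−2.040) = 0.2432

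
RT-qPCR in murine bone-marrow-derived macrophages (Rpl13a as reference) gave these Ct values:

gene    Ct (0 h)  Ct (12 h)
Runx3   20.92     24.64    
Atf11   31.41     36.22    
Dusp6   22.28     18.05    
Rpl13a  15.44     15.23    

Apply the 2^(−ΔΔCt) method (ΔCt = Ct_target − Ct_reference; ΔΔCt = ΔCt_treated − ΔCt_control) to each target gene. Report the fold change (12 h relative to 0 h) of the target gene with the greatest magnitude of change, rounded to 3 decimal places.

0.031

Runx3: ΔΔCt = (24.64−15.23) − (20.92−15.44) = 9.41 − 5.48 = 3.93; fold change = 2^-3.93 = 0.066
Atf11: ΔΔCt = (36.22−15.23) − (31.41−15.44) = 20.99 − 15.97 = 5.02; fold change = 2^-5.02 = 0.031
Dusp6: ΔΔCt = (18.05−15.23) − (22.28−15.44) = 2.82 − 6.84 = -4.02; fold change = 2^4.02 = 16.223
Atf11 has the largest |ΔΔCt| = 5.02.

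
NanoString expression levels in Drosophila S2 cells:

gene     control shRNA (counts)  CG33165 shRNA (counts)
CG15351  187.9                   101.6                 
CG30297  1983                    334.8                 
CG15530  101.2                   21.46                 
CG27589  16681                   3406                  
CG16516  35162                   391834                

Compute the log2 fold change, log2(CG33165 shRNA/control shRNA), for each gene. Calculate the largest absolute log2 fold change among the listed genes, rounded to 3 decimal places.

log2(101.6/187.9) = -0.887  (CG15351)
log2(334.8/1983) = -2.566  (CG30297)
log2(21.46/101.2) = -2.237  (CG15530)
log2(3406/16681) = -2.292  (CG27589)
log2(391834/35162) = 3.478  (CG16516)
The largest magnitude belongs to CG16516.

3.478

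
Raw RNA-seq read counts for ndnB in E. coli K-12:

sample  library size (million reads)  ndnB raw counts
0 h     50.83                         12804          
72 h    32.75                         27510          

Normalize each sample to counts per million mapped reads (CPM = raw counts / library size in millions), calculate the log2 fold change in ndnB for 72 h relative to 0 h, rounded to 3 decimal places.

1.738

CPM(0 h) = 12804 / 50.83 = 251.8985
CPM(72 h) = 27510 / 32.75 = 840.0000
Fold change = 840.0000 / 251.8985 = 3.33468
log2(3.33468) = 1.7375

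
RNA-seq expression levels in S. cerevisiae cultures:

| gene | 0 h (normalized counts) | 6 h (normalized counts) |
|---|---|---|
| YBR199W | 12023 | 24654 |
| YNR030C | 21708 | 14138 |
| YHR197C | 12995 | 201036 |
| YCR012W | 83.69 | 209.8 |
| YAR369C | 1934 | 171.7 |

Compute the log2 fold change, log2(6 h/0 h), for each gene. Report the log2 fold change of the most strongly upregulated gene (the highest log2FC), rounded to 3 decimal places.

3.951

log2(24654/12023) = 1.036  (YBR199W)
log2(14138/21708) = -0.619  (YNR030C)
log2(201036/12995) = 3.951  (YHR197C)
log2(209.8/83.69) = 1.326  (YCR012W)
log2(171.7/1934) = -3.494  (YAR369C)
YHR197C is most strongly upregulated.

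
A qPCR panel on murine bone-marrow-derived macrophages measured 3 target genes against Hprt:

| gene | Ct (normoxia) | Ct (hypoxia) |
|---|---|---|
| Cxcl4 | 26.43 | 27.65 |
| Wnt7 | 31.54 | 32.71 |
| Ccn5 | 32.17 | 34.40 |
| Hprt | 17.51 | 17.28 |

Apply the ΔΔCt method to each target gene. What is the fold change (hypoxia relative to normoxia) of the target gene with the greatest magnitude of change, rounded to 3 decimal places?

Cxcl4: ΔΔCt = (27.65−17.28) − (26.43−17.51) = 10.37 − 8.92 = 1.45; fold change = 2^-1.45 = 0.366
Wnt7: ΔΔCt = (32.71−17.28) − (31.54−17.51) = 15.43 − 14.03 = 1.40; fold change = 2^-1.40 = 0.379
Ccn5: ΔΔCt = (34.40−17.28) − (32.17−17.51) = 17.12 − 14.66 = 2.46; fold change = 2^-2.46 = 0.182
Ccn5 has the largest |ΔΔCt| = 2.46.

0.182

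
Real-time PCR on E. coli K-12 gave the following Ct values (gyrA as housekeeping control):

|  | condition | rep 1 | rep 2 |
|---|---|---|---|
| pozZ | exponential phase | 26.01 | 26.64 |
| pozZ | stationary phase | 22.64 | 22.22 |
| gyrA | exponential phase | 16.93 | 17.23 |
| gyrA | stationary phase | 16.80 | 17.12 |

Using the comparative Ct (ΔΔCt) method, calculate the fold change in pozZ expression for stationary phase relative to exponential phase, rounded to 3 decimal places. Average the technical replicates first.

13.690

Mean Ct: pozZ exponential phase 26.325; pozZ stationary phase 22.430; gyrA exponential phase 17.080; gyrA stationary phase 16.960
ΔCt(exponential phase) = 26.325 − 17.080 = 9.245
ΔCt(stationary phase) = 22.430 − 16.960 = 5.470
ΔΔCt = 5.470 − 9.245 = -3.775
Fold change = 2^(−(-3.775)) = 2^3.775 = 13.6895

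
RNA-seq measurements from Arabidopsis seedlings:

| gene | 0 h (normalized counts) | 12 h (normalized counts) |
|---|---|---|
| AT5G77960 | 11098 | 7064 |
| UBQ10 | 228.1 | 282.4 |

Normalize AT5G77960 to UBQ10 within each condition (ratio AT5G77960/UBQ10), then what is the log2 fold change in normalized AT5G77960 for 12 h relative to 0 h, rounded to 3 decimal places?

AT5G77960/UBQ10 (0 h) = 11098 / 228.1 = 48.654
AT5G77960/UBQ10 (12 h) = 7064 / 282.4 = 25.014
Fold change = 25.014 / 48.654 = 0.5141
log2(0.5141) = -0.9598

-0.960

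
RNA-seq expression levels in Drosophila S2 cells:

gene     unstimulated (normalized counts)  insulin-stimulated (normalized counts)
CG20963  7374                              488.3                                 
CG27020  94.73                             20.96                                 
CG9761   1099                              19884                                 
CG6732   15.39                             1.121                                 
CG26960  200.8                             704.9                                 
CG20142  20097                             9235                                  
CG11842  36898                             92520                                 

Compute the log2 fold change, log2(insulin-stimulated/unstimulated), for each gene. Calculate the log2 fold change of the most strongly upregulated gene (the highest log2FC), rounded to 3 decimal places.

4.177

log2(488.3/7374) = -3.917  (CG20963)
log2(20.96/94.73) = -2.176  (CG27020)
log2(19884/1099) = 4.177  (CG9761)
log2(1.121/15.39) = -3.779  (CG6732)
log2(704.9/200.8) = 1.812  (CG26960)
log2(9235/20097) = -1.122  (CG20142)
log2(92520/36898) = 1.326  (CG11842)
CG9761 is most strongly upregulated.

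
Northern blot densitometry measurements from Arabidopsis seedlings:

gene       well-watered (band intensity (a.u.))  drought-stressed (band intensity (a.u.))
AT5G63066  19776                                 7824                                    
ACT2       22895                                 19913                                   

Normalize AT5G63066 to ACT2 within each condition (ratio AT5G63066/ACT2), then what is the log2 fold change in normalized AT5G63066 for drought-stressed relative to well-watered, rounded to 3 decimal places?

AT5G63066/ACT2 (well-watered) = 19776 / 22895 = 0.86377
AT5G63066/ACT2 (drought-stressed) = 7824 / 19913 = 0.39291
Fold change = 0.39291 / 0.86377 = 0.4549
log2(0.4549) = -1.1365

-1.136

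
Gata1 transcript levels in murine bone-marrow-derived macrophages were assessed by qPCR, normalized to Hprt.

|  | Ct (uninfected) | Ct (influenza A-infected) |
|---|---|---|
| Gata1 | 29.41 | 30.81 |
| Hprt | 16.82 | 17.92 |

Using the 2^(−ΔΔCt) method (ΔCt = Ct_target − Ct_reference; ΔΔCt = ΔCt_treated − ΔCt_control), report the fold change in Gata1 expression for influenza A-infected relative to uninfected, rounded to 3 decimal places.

0.812

ΔCt(uninfected) = 29.410 − 16.820 = 12.590
ΔCt(influenza A-infected) = 30.810 − 17.920 = 12.890
ΔΔCt = 12.890 − 12.590 = 0.300
Fold change = 2^(−0.300) = 0.8123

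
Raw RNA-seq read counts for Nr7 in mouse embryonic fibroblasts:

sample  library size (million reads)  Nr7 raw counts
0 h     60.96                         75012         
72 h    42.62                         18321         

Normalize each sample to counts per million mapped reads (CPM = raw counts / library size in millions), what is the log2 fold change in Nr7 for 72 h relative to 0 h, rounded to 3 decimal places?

CPM(0 h) = 75012 / 60.96 = 1230.5118
CPM(72 h) = 18321 / 42.62 = 429.8686
Fold change = 429.8686 / 1230.5118 = 0.34934
log2(0.34934) = -1.5173

-1.517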